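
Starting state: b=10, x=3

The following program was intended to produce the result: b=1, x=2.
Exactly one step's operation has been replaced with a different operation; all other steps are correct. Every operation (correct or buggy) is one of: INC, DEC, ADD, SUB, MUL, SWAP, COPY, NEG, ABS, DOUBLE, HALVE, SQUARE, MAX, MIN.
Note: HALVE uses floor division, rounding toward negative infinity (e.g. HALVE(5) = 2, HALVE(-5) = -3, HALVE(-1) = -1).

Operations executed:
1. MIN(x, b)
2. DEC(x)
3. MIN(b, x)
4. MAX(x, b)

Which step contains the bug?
Step 4

Trace with buggy code:
Initial: b=10, x=3
After step 1: b=10, x=3
After step 2: b=10, x=2
After step 3: b=2, x=2
After step 4: b=2, x=2
Actual final b=2, x=2 ≠ expected b=1, x=2.
Step 4 is the only position where a single-operation replacement can produce the expected result.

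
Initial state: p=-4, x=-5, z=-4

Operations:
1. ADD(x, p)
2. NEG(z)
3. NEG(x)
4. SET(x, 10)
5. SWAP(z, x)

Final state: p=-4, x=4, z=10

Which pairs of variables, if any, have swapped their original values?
None

Comparing initial and final values:
x: -5 → 4
p: -4 → -4
z: -4 → 10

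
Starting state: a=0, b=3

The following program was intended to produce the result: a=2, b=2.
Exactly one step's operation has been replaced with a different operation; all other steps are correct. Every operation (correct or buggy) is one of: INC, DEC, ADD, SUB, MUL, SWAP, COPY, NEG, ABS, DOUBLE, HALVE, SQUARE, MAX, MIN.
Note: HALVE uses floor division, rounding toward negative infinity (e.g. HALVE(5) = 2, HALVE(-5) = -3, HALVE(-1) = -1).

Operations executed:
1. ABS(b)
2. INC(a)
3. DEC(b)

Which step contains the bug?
Step 1

Trace with buggy code:
Initial: a=0, b=3
After step 1: a=0, b=3
After step 2: a=1, b=3
After step 3: a=1, b=2
Actual final a=1, b=2 ≠ expected a=2, b=2.
Step 1 is the only position where a single-operation replacement can produce the expected result.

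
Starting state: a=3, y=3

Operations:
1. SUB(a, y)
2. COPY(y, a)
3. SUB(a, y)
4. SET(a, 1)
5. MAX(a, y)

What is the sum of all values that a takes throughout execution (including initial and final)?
5

Values of a at each step:
Initial: a = 3
After step 1: a = 0
After step 2: a = 0
After step 3: a = 0
After step 4: a = 1
After step 5: a = 1
Sum = 3 + 0 + 0 + 0 + 1 + 1 = 5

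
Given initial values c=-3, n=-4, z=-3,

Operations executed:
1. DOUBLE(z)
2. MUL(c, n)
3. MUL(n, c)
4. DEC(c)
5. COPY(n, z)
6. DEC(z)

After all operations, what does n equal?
n = -6

Tracing execution:
Step 1: DOUBLE(z) → n = -4
Step 2: MUL(c, n) → n = -4
Step 3: MUL(n, c) → n = -48
Step 4: DEC(c) → n = -48
Step 5: COPY(n, z) → n = -6
Step 6: DEC(z) → n = -6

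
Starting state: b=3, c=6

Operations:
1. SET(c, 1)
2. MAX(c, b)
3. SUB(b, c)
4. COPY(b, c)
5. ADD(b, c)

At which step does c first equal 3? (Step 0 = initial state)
Step 2

Tracing c:
Initial: c = 6
After step 1: c = 1
After step 2: c = 3 ← first occurrence
After step 3: c = 3
After step 4: c = 3
After step 5: c = 3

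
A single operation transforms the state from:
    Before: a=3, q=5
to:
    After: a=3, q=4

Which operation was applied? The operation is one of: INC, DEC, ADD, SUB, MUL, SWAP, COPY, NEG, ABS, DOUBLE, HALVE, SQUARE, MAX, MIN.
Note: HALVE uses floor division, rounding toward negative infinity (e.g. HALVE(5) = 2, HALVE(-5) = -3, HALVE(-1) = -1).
DEC(q)

Analyzing the change:
Before: a=3, q=5
After: a=3, q=4
Variable q changed from 5 to 4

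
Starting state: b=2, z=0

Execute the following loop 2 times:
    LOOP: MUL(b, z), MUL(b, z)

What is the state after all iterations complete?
b=0, z=0

Iteration trace:
Start: b=2, z=0
After iteration 1: b=0, z=0
After iteration 2: b=0, z=0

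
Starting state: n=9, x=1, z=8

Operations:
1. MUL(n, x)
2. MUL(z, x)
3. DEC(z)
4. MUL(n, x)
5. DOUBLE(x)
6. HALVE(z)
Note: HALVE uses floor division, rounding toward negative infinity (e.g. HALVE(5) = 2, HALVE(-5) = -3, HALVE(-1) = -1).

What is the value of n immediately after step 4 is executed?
n = 9

Tracing n through execution:
Initial: n = 9
After step 1 (MUL(n, x)): n = 9
After step 2 (MUL(z, x)): n = 9
After step 3 (DEC(z)): n = 9
After step 4 (MUL(n, x)): n = 9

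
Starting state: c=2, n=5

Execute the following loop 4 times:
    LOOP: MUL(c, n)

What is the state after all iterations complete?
c=1250, n=5

Iteration trace:
Start: c=2, n=5
After iteration 1: c=10, n=5
After iteration 2: c=50, n=5
After iteration 3: c=250, n=5
After iteration 4: c=1250, n=5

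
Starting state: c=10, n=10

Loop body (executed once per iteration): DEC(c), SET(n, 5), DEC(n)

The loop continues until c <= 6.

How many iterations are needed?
4

Tracing iterations:
Initial: c=10, n=10
After iteration 1: c=9, n=4
After iteration 2: c=8, n=4
After iteration 3: c=7, n=4
After iteration 4: c=6, n=4
c <= 6 now holds, so the loop exits after 4 iterations.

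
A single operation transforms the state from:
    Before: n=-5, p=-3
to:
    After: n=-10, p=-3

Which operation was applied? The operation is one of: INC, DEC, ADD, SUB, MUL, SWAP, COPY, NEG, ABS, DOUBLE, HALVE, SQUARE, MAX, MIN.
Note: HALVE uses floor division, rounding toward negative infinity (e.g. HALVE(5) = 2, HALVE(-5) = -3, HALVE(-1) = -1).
DOUBLE(n)

Analyzing the change:
Before: n=-5, p=-3
After: n=-10, p=-3
Variable n changed from -5 to -10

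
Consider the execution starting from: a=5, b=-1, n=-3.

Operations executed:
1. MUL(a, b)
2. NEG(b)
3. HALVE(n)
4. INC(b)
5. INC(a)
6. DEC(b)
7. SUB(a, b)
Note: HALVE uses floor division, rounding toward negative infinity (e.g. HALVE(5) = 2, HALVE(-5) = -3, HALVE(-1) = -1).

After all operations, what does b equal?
b = 1

Tracing execution:
Step 1: MUL(a, b) → b = -1
Step 2: NEG(b) → b = 1
Step 3: HALVE(n) → b = 1
Step 4: INC(b) → b = 2
Step 5: INC(a) → b = 2
Step 6: DEC(b) → b = 1
Step 7: SUB(a, b) → b = 1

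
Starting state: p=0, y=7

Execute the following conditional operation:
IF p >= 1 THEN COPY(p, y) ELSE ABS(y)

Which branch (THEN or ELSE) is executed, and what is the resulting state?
Branch: ELSE, Final state: p=0, y=7

Evaluating condition: p >= 1
p = 0
Condition is False, so ELSE branch executes
After ABS(y): p=0, y=7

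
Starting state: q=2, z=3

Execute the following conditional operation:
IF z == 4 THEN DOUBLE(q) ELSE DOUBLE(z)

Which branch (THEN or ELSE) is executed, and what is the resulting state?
Branch: ELSE, Final state: q=2, z=6

Evaluating condition: z == 4
z = 3
Condition is False, so ELSE branch executes
After DOUBLE(z): q=2, z=6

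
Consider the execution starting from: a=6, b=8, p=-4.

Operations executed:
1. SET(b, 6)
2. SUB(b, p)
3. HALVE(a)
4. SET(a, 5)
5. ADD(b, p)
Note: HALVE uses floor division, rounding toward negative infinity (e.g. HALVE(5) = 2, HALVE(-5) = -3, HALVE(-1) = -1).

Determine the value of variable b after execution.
b = 6

Tracing execution:
Step 1: SET(b, 6) → b = 6
Step 2: SUB(b, p) → b = 10
Step 3: HALVE(a) → b = 10
Step 4: SET(a, 5) → b = 10
Step 5: ADD(b, p) → b = 6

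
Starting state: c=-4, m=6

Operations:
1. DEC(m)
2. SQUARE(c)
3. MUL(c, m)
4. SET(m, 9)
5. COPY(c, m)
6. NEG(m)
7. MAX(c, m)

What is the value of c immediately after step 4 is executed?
c = 80

Tracing c through execution:
Initial: c = -4
After step 1 (DEC(m)): c = -4
After step 2 (SQUARE(c)): c = 16
After step 3 (MUL(c, m)): c = 80
After step 4 (SET(m, 9)): c = 80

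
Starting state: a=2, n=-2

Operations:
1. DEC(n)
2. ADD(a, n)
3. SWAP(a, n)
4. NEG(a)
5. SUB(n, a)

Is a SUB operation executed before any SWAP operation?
No

First SUB: step 5
First SWAP: step 3
Since 5 > 3, SWAP comes first.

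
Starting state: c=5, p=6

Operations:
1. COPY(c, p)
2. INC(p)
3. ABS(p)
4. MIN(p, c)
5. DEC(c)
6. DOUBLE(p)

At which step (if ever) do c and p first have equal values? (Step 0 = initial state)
Step 1

c and p first become equal after step 1.

Comparing values at each step:
Initial: c=5, p=6
After step 1: c=6, p=6 ← equal!
After step 2: c=6, p=7
After step 3: c=6, p=7
After step 4: c=6, p=6 ← equal!
After step 5: c=5, p=6
After step 6: c=5, p=12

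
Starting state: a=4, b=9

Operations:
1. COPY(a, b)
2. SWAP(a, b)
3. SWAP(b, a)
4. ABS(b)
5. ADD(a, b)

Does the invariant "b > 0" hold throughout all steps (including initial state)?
Yes

The invariant holds at every step.

State at each step:
Initial: a=4, b=9
After step 1: a=9, b=9
After step 2: a=9, b=9
After step 3: a=9, b=9
After step 4: a=9, b=9
After step 5: a=18, b=9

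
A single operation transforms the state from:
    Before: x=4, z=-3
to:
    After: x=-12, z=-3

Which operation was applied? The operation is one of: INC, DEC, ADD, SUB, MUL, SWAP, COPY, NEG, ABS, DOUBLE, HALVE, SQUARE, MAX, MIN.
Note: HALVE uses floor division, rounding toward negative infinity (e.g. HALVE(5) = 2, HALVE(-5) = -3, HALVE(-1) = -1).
MUL(x, z)

Analyzing the change:
Before: x=4, z=-3
After: x=-12, z=-3
Variable x changed from 4 to -12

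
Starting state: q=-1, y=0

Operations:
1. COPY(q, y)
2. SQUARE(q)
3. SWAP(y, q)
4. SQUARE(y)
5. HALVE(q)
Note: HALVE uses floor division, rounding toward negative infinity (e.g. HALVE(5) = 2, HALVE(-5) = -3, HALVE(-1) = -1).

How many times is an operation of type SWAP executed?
1

Counting SWAP operations:
Step 3: SWAP(y, q) ← SWAP
Total: 1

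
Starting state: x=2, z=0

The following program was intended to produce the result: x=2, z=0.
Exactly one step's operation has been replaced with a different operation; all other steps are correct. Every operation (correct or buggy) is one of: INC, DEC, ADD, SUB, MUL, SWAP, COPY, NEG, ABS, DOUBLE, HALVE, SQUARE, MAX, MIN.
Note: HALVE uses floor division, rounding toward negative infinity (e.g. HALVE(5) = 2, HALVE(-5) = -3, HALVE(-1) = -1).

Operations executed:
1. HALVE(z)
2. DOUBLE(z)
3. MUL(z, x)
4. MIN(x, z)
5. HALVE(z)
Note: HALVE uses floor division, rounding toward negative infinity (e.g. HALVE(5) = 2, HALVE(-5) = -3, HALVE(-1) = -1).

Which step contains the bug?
Step 4

Trace with buggy code:
Initial: x=2, z=0
After step 1: x=2, z=0
After step 2: x=2, z=0
After step 3: x=2, z=0
After step 4: x=0, z=0
After step 5: x=0, z=0
Actual final x=0, z=0 ≠ expected x=2, z=0.
Step 4 is the only position where a single-operation replacement can produce the expected result.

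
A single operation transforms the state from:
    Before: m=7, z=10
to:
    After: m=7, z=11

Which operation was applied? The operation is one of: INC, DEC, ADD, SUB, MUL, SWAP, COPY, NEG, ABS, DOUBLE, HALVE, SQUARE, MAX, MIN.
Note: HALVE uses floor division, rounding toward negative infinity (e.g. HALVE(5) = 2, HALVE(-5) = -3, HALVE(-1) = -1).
INC(z)

Analyzing the change:
Before: m=7, z=10
After: m=7, z=11
Variable z changed from 10 to 11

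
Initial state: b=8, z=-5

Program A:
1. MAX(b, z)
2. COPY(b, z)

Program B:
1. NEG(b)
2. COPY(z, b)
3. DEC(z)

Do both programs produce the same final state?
No

Program A final state: b=-5, z=-5
Program B final state: b=-8, z=-9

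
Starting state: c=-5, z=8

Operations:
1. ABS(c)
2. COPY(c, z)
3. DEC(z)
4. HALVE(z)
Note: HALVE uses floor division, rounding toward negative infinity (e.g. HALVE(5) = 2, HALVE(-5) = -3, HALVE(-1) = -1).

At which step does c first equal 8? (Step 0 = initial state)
Step 2

Tracing c:
Initial: c = -5
After step 1: c = 5
After step 2: c = 8 ← first occurrence
After step 3: c = 8
After step 4: c = 8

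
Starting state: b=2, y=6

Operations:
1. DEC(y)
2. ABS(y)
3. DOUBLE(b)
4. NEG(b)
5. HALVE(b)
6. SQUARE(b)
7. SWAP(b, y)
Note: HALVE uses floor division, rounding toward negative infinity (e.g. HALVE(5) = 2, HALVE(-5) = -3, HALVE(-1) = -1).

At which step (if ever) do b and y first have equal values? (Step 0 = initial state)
Never

b and y never become equal during execution.

Comparing values at each step:
Initial: b=2, y=6
After step 1: b=2, y=5
After step 2: b=2, y=5
After step 3: b=4, y=5
After step 4: b=-4, y=5
After step 5: b=-2, y=5
After step 6: b=4, y=5
After step 7: b=5, y=4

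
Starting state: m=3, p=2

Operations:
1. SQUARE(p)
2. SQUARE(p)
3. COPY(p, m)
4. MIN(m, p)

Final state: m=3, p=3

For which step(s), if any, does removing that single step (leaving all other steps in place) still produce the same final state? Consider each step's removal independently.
Step(s) 1, 2, 4

Testing removal of each single step:
Without step 1: final = m=3, p=3 (same)
Without step 2: final = m=3, p=3 (same)
Without step 3: final = m=3, p=16 (different)
Without step 4: final = m=3, p=3 (same)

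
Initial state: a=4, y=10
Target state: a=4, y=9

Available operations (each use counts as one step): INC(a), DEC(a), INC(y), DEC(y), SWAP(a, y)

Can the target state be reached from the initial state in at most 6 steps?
Yes

Path (1 step): DEC(y)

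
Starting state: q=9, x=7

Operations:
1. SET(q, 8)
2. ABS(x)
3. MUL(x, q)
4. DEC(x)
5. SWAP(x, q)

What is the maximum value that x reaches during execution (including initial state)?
56

Values of x at each step:
Initial: x = 7
After step 1: x = 7
After step 2: x = 7
After step 3: x = 56 ← maximum
After step 4: x = 55
After step 5: x = 8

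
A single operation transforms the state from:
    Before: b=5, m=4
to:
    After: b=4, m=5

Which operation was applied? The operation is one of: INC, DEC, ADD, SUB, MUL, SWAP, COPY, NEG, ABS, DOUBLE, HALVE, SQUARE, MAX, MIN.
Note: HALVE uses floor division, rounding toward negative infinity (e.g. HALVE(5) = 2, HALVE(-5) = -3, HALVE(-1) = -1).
SWAP(m, b)

Analyzing the change:
Before: b=5, m=4
After: b=4, m=5
Variable m changed from 4 to 5
Variable b changed from 5 to 4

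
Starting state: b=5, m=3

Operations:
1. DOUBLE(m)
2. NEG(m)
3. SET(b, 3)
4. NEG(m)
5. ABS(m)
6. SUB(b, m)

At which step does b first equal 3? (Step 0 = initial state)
Step 3

Tracing b:
Initial: b = 5
After step 1: b = 5
After step 2: b = 5
After step 3: b = 3 ← first occurrence
After step 4: b = 3
After step 5: b = 3
After step 6: b = -3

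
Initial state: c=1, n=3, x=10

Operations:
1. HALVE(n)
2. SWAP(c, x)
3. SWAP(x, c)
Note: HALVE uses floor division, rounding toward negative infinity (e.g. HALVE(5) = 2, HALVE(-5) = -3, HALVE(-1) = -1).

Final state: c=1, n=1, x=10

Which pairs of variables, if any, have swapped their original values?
None

Comparing initial and final values:
c: 1 → 1
x: 10 → 10
n: 3 → 1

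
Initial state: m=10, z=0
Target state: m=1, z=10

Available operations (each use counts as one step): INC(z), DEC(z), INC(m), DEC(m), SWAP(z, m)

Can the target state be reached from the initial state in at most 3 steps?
Yes

Path (2 steps): INC(z) → SWAP(z, m)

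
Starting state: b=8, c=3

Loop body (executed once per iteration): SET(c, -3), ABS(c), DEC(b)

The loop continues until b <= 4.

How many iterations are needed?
4

Tracing iterations:
Initial: b=8, c=3
After iteration 1: b=7, c=3
After iteration 2: b=6, c=3
After iteration 3: b=5, c=3
After iteration 4: b=4, c=3
b <= 4 now holds, so the loop exits after 4 iterations.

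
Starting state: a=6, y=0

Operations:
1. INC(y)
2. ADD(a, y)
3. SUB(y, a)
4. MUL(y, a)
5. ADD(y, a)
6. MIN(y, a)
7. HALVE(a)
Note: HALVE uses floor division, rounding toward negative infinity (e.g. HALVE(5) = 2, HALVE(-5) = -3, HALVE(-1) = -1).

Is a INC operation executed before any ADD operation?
Yes

First INC: step 1
First ADD: step 2
Since 1 < 2, INC comes first.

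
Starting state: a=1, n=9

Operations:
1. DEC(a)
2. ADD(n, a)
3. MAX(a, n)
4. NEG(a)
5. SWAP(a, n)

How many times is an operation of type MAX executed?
1

Counting MAX operations:
Step 3: MAX(a, n) ← MAX
Total: 1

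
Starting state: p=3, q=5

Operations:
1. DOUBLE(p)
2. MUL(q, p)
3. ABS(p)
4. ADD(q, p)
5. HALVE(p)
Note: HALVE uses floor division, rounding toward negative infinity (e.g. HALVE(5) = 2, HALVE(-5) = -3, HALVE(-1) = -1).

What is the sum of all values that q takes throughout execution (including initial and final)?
142

Values of q at each step:
Initial: q = 5
After step 1: q = 5
After step 2: q = 30
After step 3: q = 30
After step 4: q = 36
After step 5: q = 36
Sum = 5 + 5 + 30 + 30 + 36 + 36 = 142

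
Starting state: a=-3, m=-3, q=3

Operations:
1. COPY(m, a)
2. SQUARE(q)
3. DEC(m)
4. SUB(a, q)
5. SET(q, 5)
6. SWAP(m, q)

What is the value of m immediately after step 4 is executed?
m = -4

Tracing m through execution:
Initial: m = -3
After step 1 (COPY(m, a)): m = -3
After step 2 (SQUARE(q)): m = -3
After step 3 (DEC(m)): m = -4
After step 4 (SUB(a, q)): m = -4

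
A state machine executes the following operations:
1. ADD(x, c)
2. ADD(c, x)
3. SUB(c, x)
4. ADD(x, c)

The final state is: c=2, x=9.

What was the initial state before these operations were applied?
c=2, x=5

Working backwards:
Final state: c=2, x=9
Before step 4 (ADD(x, c)): c=2, x=7
Before step 3 (SUB(c, x)): c=9, x=7
Before step 2 (ADD(c, x)): c=2, x=7
Before step 1 (ADD(x, c)): c=2, x=5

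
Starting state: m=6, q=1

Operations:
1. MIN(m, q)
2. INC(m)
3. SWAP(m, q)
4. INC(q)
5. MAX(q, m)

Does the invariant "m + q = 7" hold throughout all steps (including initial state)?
No, violated after step 1

The invariant is violated after step 1.

State at each step:
Initial: m=6, q=1
After step 1: m=1, q=1
After step 2: m=2, q=1
After step 3: m=1, q=2
After step 4: m=1, q=3
After step 5: m=1, q=3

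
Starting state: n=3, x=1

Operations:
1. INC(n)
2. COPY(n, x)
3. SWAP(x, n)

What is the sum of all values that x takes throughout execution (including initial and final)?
4

Values of x at each step:
Initial: x = 1
After step 1: x = 1
After step 2: x = 1
After step 3: x = 1
Sum = 1 + 1 + 1 + 1 = 4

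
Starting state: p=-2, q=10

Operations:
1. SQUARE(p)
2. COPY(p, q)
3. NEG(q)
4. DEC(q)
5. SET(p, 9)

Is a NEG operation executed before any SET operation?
Yes

First NEG: step 3
First SET: step 5
Since 3 < 5, NEG comes first.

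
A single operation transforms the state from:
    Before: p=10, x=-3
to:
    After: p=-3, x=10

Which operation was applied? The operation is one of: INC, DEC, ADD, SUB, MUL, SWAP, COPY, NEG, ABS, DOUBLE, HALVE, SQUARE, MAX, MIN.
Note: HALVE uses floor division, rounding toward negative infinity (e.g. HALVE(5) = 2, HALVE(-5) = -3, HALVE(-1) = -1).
SWAP(p, x)

Analyzing the change:
Before: p=10, x=-3
After: p=-3, x=10
Variable p changed from 10 to -3
Variable x changed from -3 to 10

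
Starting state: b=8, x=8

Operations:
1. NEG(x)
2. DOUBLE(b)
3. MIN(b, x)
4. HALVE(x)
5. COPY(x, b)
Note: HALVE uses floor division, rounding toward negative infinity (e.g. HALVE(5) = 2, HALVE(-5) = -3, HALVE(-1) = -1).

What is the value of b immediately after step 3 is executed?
b = -8

Tracing b through execution:
Initial: b = 8
After step 1 (NEG(x)): b = 8
After step 2 (DOUBLE(b)): b = 16
After step 3 (MIN(b, x)): b = -8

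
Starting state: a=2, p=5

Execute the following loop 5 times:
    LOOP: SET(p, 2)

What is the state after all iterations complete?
a=2, p=2

Iteration trace:
Start: a=2, p=5
After iteration 1: a=2, p=2
After iteration 2: a=2, p=2
After iteration 3: a=2, p=2
After iteration 4: a=2, p=2
After iteration 5: a=2, p=2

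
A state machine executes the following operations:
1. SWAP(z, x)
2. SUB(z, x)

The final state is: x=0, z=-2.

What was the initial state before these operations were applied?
x=-2, z=0

Working backwards:
Final state: x=0, z=-2
Before step 2 (SUB(z, x)): x=0, z=-2
Before step 1 (SWAP(z, x)): x=-2, z=0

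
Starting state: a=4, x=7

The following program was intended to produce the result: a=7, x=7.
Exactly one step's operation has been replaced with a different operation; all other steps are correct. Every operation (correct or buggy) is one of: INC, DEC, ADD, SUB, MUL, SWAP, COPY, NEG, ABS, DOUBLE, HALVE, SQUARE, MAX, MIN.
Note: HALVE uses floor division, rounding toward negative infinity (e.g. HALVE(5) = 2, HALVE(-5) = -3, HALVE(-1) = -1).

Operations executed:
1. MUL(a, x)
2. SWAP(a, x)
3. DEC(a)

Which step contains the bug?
Step 3

Trace with buggy code:
Initial: a=4, x=7
After step 1: a=28, x=7
After step 2: a=7, x=28
After step 3: a=6, x=28
Actual final a=6, x=28 ≠ expected a=7, x=7.
Step 3 is the only position where a single-operation replacement can produce the expected result.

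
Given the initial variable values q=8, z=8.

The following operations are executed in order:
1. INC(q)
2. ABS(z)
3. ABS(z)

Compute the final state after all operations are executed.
{q: 9, z: 8}

Step-by-step execution:
Initial: q=8, z=8
After step 1 (INC(q)): q=9, z=8
After step 2 (ABS(z)): q=9, z=8
After step 3 (ABS(z)): q=9, z=8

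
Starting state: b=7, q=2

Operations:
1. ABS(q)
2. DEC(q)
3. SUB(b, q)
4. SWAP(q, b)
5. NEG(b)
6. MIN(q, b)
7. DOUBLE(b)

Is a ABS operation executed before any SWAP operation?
Yes

First ABS: step 1
First SWAP: step 4
Since 1 < 4, ABS comes first.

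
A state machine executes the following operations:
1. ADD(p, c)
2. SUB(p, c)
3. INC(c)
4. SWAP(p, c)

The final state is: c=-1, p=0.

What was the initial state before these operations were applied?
c=-1, p=-1

Working backwards:
Final state: c=-1, p=0
Before step 4 (SWAP(p, c)): c=0, p=-1
Before step 3 (INC(c)): c=-1, p=-1
Before step 2 (SUB(p, c)): c=-1, p=-2
Before step 1 (ADD(p, c)): c=-1, p=-1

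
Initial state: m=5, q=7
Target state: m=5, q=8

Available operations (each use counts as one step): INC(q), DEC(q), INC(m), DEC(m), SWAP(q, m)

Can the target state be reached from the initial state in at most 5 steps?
Yes

Path (1 step): INC(q)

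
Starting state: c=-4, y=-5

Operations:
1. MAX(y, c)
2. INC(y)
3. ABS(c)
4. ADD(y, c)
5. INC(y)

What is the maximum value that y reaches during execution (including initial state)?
2

Values of y at each step:
Initial: y = -5
After step 1: y = -4
After step 2: y = -3
After step 3: y = -3
After step 4: y = 1
After step 5: y = 2 ← maximum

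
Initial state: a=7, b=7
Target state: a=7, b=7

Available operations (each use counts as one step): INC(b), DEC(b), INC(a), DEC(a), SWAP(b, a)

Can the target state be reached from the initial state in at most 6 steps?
Yes

Path (0 steps): 0 steps (already at target)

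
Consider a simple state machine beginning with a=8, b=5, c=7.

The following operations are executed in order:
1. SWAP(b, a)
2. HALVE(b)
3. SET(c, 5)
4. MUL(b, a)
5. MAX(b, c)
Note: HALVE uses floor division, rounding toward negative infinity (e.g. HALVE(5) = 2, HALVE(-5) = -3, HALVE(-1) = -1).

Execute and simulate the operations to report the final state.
{a: 5, b: 20, c: 5}

Step-by-step execution:
Initial: a=8, b=5, c=7
After step 1 (SWAP(b, a)): a=5, b=8, c=7
After step 2 (HALVE(b)): a=5, b=4, c=7
After step 3 (SET(c, 5)): a=5, b=4, c=5
After step 4 (MUL(b, a)): a=5, b=20, c=5
After step 5 (MAX(b, c)): a=5, b=20, c=5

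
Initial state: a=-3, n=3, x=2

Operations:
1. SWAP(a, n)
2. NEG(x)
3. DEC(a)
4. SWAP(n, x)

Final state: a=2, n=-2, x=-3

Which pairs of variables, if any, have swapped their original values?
(a, x)

Comparing initial and final values:
a: -3 → 2
n: 3 → -2
x: 2 → -3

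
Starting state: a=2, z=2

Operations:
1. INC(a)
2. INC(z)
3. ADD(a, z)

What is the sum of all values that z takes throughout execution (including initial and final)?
10

Values of z at each step:
Initial: z = 2
After step 1: z = 2
After step 2: z = 3
After step 3: z = 3
Sum = 2 + 2 + 3 + 3 = 10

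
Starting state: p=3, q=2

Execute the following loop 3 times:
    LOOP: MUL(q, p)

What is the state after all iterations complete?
p=3, q=54

Iteration trace:
Start: p=3, q=2
After iteration 1: p=3, q=6
After iteration 2: p=3, q=18
After iteration 3: p=3, q=54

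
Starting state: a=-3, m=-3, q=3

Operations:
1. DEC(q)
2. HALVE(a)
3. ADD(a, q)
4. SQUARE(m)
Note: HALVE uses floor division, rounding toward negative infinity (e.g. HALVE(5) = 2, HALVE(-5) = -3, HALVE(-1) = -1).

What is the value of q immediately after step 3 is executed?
q = 2

Tracing q through execution:
Initial: q = 3
After step 1 (DEC(q)): q = 2
After step 2 (HALVE(a)): q = 2
After step 3 (ADD(a, q)): q = 2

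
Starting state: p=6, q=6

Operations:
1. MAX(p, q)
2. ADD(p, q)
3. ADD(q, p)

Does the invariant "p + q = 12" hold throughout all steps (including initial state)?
No, violated after step 2

The invariant is violated after step 2.

State at each step:
Initial: p=6, q=6
After step 1: p=6, q=6
After step 2: p=12, q=6
After step 3: p=12, q=18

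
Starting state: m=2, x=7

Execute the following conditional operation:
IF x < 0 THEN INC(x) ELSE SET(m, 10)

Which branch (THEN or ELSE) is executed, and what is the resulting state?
Branch: ELSE, Final state: m=10, x=7

Evaluating condition: x < 0
x = 7
Condition is False, so ELSE branch executes
After SET(m, 10): m=10, x=7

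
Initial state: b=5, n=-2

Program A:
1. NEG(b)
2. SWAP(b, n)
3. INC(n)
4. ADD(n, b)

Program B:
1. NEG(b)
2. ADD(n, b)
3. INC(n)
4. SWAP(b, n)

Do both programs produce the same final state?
No

Program A final state: b=-2, n=-6
Program B final state: b=-6, n=-5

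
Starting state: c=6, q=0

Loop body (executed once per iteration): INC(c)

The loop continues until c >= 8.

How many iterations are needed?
2

Tracing iterations:
Initial: c=6, q=0
After iteration 1: c=7, q=0
After iteration 2: c=8, q=0
c >= 8 now holds, so the loop exits after 2 iterations.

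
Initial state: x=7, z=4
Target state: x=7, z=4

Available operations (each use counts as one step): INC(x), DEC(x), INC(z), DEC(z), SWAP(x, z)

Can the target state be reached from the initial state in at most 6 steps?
Yes

Path (0 steps): 0 steps (already at target)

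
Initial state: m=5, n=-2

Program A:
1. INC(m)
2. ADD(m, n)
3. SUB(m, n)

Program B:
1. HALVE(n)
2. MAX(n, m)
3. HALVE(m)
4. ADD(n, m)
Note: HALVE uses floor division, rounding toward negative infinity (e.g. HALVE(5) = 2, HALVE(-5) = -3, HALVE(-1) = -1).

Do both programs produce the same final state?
No

Program A final state: m=6, n=-2
Program B final state: m=2, n=7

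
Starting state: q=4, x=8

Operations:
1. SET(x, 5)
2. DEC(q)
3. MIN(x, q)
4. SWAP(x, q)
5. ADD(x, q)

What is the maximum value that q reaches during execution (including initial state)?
4

Values of q at each step:
Initial: q = 4 ← maximum
After step 1: q = 4
After step 2: q = 3
After step 3: q = 3
After step 4: q = 3
After step 5: q = 3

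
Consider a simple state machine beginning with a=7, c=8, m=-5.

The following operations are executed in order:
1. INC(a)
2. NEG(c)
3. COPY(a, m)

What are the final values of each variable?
{a: -5, c: -8, m: -5}

Step-by-step execution:
Initial: a=7, c=8, m=-5
After step 1 (INC(a)): a=8, c=8, m=-5
After step 2 (NEG(c)): a=8, c=-8, m=-5
After step 3 (COPY(a, m)): a=-5, c=-8, m=-5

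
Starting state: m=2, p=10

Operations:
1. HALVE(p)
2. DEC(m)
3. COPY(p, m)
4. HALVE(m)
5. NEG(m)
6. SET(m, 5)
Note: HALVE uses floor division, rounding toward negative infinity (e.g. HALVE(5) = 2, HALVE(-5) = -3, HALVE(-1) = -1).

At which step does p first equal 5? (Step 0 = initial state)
Step 1

Tracing p:
Initial: p = 10
After step 1: p = 5 ← first occurrence
After step 2: p = 5
After step 3: p = 1
After step 4: p = 1
After step 5: p = 1
After step 6: p = 1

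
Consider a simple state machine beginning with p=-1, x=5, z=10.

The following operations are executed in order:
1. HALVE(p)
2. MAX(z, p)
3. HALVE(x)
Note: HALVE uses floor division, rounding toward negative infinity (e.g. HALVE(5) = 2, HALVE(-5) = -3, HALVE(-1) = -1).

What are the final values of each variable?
{p: -1, x: 2, z: 10}

Step-by-step execution:
Initial: p=-1, x=5, z=10
After step 1 (HALVE(p)): p=-1, x=5, z=10
After step 2 (MAX(z, p)): p=-1, x=5, z=10
After step 3 (HALVE(x)): p=-1, x=2, z=10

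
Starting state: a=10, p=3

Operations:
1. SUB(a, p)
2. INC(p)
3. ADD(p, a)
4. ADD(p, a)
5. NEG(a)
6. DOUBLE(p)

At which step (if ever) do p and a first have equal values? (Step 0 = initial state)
Never

p and a never become equal during execution.

Comparing values at each step:
Initial: p=3, a=10
After step 1: p=3, a=7
After step 2: p=4, a=7
After step 3: p=11, a=7
After step 4: p=18, a=7
After step 5: p=18, a=-7
After step 6: p=36, a=-7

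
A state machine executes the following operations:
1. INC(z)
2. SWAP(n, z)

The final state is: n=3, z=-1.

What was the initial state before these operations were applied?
n=-1, z=2

Working backwards:
Final state: n=3, z=-1
Before step 2 (SWAP(n, z)): n=-1, z=3
Before step 1 (INC(z)): n=-1, z=2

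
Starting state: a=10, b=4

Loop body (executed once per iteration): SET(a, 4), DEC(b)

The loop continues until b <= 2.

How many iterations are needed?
2

Tracing iterations:
Initial: a=10, b=4
After iteration 1: a=4, b=3
After iteration 2: a=4, b=2
b <= 2 now holds, so the loop exits after 2 iterations.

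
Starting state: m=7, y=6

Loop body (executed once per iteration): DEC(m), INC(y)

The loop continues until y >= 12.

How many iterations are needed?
6

Tracing iterations:
Initial: m=7, y=6
After iteration 1: m=6, y=7
After iteration 2: m=5, y=8
After iteration 3: m=4, y=9
After iteration 4: m=3, y=10
After iteration 5: m=2, y=11
After iteration 6: m=1, y=12
y >= 12 now holds, so the loop exits after 6 iterations.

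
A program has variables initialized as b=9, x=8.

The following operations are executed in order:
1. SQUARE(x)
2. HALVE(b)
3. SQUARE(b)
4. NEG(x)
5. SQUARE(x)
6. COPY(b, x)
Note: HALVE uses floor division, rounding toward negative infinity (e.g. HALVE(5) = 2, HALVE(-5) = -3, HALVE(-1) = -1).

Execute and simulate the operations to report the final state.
{b: 4096, x: 4096}

Step-by-step execution:
Initial: b=9, x=8
After step 1 (SQUARE(x)): b=9, x=64
After step 2 (HALVE(b)): b=4, x=64
After step 3 (SQUARE(b)): b=16, x=64
After step 4 (NEG(x)): b=16, x=-64
After step 5 (SQUARE(x)): b=16, x=4096
After step 6 (COPY(b, x)): b=4096, x=4096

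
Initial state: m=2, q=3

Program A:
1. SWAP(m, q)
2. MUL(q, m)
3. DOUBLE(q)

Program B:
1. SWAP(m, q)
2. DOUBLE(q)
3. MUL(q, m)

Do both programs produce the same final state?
Yes

Program A final state: m=3, q=12
Program B final state: m=3, q=12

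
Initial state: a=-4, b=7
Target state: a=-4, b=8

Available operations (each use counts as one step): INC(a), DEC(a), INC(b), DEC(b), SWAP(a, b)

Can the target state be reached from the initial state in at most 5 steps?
Yes

Path (1 step): INC(b)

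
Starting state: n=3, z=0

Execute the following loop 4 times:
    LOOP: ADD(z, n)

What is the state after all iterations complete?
n=3, z=12

Iteration trace:
Start: n=3, z=0
After iteration 1: n=3, z=3
After iteration 2: n=3, z=6
After iteration 3: n=3, z=9
After iteration 4: n=3, z=12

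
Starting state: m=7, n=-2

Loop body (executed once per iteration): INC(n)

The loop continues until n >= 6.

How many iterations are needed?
8

Tracing iterations:
Initial: m=7, n=-2
After iteration 1: m=7, n=-1
After iteration 2: m=7, n=0
After iteration 3: m=7, n=1
After iteration 4: m=7, n=2
After iteration 5: m=7, n=3
After iteration 6: m=7, n=4
After iteration 7: m=7, n=5
After iteration 8: m=7, n=6
n >= 6 now holds, so the loop exits after 8 iterations.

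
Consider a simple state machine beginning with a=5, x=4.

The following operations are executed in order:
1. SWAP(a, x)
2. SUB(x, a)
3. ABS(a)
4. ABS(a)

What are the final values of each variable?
{a: 4, x: 1}

Step-by-step execution:
Initial: a=5, x=4
After step 1 (SWAP(a, x)): a=4, x=5
After step 2 (SUB(x, a)): a=4, x=1
After step 3 (ABS(a)): a=4, x=1
After step 4 (ABS(a)): a=4, x=1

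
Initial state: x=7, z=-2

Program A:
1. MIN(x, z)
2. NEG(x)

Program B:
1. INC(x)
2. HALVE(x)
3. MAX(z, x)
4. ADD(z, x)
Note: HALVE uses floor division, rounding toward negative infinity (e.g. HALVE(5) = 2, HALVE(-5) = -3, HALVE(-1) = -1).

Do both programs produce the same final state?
No

Program A final state: x=2, z=-2
Program B final state: x=4, z=8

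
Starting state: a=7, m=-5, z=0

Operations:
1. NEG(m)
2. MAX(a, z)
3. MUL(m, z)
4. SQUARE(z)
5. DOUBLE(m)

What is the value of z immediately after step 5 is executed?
z = 0

Tracing z through execution:
Initial: z = 0
After step 1 (NEG(m)): z = 0
After step 2 (MAX(a, z)): z = 0
After step 3 (MUL(m, z)): z = 0
After step 4 (SQUARE(z)): z = 0
After step 5 (DOUBLE(m)): z = 0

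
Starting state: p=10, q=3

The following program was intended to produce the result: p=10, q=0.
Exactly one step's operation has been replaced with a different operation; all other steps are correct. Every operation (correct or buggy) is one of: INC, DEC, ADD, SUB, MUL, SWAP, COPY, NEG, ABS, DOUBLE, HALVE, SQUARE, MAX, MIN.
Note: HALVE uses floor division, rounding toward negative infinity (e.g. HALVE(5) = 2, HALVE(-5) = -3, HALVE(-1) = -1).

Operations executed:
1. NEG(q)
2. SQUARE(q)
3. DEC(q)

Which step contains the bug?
Step 1

Trace with buggy code:
Initial: p=10, q=3
After step 1: p=10, q=-3
After step 2: p=10, q=9
After step 3: p=10, q=8
Actual final p=10, q=8 ≠ expected p=10, q=0.
Step 1 is the only position where a single-operation replacement can produce the expected result.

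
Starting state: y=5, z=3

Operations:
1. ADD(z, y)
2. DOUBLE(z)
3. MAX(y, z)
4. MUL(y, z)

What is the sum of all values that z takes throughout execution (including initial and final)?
59

Values of z at each step:
Initial: z = 3
After step 1: z = 8
After step 2: z = 16
After step 3: z = 16
After step 4: z = 16
Sum = 3 + 8 + 16 + 16 + 16 = 59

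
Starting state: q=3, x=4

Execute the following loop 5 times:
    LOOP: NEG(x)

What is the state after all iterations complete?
q=3, x=-4

Iteration trace:
Start: q=3, x=4
After iteration 1: q=3, x=-4
After iteration 2: q=3, x=4
After iteration 3: q=3, x=-4
After iteration 4: q=3, x=4
After iteration 5: q=3, x=-4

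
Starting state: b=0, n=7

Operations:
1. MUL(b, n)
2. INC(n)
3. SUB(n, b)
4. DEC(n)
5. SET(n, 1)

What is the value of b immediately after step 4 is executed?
b = 0

Tracing b through execution:
Initial: b = 0
After step 1 (MUL(b, n)): b = 0
After step 2 (INC(n)): b = 0
After step 3 (SUB(n, b)): b = 0
After step 4 (DEC(n)): b = 0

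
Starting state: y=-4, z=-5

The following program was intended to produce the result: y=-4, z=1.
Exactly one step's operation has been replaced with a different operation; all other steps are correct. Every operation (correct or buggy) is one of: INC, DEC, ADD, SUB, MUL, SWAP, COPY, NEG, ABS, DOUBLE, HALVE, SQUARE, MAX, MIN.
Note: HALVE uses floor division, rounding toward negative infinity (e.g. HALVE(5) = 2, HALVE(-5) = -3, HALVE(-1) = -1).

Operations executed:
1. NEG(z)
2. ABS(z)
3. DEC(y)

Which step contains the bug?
Step 3

Trace with buggy code:
Initial: y=-4, z=-5
After step 1: y=-4, z=5
After step 2: y=-4, z=5
After step 3: y=-5, z=5
Actual final y=-5, z=5 ≠ expected y=-4, z=1.
Step 3 is the only position where a single-operation replacement can produce the expected result.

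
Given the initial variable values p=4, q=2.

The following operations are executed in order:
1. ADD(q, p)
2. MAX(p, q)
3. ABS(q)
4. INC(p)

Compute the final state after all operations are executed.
{p: 7, q: 6}

Step-by-step execution:
Initial: p=4, q=2
After step 1 (ADD(q, p)): p=4, q=6
After step 2 (MAX(p, q)): p=6, q=6
After step 3 (ABS(q)): p=6, q=6
After step 4 (INC(p)): p=7, q=6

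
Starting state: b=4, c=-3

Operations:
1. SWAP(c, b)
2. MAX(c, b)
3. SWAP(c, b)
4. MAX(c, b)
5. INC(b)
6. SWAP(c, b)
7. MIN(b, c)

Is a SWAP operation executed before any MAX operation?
Yes

First SWAP: step 1
First MAX: step 2
Since 1 < 2, SWAP comes first.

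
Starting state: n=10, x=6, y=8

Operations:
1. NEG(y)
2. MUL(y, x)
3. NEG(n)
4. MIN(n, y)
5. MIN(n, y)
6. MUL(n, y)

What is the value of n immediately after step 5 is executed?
n = -48

Tracing n through execution:
Initial: n = 10
After step 1 (NEG(y)): n = 10
After step 2 (MUL(y, x)): n = 10
After step 3 (NEG(n)): n = -10
After step 4 (MIN(n, y)): n = -48
After step 5 (MIN(n, y)): n = -48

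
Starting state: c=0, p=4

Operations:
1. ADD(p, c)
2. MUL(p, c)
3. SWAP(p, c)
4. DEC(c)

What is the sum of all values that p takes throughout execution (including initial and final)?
8

Values of p at each step:
Initial: p = 4
After step 1: p = 4
After step 2: p = 0
After step 3: p = 0
After step 4: p = 0
Sum = 4 + 4 + 0 + 0 + 0 = 8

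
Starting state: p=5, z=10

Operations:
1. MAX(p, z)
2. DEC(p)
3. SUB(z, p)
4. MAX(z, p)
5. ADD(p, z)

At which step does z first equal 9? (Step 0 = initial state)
Step 4

Tracing z:
Initial: z = 10
After step 1: z = 10
After step 2: z = 10
After step 3: z = 1
After step 4: z = 9 ← first occurrence
After step 5: z = 9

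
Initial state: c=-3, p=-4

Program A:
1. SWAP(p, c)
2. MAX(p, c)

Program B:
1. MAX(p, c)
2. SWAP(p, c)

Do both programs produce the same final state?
No

Program A final state: c=-4, p=-3
Program B final state: c=-3, p=-3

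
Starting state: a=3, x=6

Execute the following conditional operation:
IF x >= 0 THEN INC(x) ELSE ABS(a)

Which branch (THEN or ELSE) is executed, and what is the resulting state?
Branch: THEN, Final state: a=3, x=7

Evaluating condition: x >= 0
x = 6
Condition is True, so THEN branch executes
After INC(x): a=3, x=7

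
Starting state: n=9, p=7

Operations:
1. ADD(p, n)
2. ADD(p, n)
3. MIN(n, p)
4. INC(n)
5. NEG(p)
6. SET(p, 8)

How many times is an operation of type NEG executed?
1

Counting NEG operations:
Step 5: NEG(p) ← NEG
Total: 1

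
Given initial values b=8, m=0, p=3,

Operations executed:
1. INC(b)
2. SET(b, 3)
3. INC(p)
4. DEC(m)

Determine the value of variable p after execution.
p = 4

Tracing execution:
Step 1: INC(b) → p = 3
Step 2: SET(b, 3) → p = 3
Step 3: INC(p) → p = 4
Step 4: DEC(m) → p = 4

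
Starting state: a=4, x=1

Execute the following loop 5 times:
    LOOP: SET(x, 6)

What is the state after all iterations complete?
a=4, x=6

Iteration trace:
Start: a=4, x=1
After iteration 1: a=4, x=6
After iteration 2: a=4, x=6
After iteration 3: a=4, x=6
After iteration 4: a=4, x=6
After iteration 5: a=4, x=6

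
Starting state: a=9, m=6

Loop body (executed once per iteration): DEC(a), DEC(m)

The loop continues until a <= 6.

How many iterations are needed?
3

Tracing iterations:
Initial: a=9, m=6
After iteration 1: a=8, m=5
After iteration 2: a=7, m=4
After iteration 3: a=6, m=3
a <= 6 now holds, so the loop exits after 3 iterations.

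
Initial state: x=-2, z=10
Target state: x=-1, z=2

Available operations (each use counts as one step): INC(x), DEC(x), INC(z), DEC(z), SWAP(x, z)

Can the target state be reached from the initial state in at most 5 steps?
No

The target state cannot be reached within 5 steps.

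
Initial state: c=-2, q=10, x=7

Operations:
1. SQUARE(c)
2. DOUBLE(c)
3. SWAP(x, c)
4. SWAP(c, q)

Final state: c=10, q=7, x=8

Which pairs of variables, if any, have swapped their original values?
None

Comparing initial and final values:
c: -2 → 10
x: 7 → 8
q: 10 → 7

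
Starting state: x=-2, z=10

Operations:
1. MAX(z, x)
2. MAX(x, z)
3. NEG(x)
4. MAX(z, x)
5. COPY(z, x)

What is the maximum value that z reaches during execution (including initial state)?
10

Values of z at each step:
Initial: z = 10 ← maximum
After step 1: z = 10
After step 2: z = 10
After step 3: z = 10
After step 4: z = 10
After step 5: z = -10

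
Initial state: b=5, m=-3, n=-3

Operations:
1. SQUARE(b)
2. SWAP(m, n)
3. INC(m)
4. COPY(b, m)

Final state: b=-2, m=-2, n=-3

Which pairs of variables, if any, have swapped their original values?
None

Comparing initial and final values:
n: -3 → -3
m: -3 → -2
b: 5 → -2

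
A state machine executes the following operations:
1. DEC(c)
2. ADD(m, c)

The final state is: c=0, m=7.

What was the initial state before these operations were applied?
c=1, m=7

Working backwards:
Final state: c=0, m=7
Before step 2 (ADD(m, c)): c=0, m=7
Before step 1 (DEC(c)): c=1, m=7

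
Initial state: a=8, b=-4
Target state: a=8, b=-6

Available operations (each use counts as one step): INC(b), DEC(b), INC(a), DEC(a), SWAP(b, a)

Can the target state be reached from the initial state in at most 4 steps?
Yes

Path (2 steps): DEC(b) → DEC(b)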